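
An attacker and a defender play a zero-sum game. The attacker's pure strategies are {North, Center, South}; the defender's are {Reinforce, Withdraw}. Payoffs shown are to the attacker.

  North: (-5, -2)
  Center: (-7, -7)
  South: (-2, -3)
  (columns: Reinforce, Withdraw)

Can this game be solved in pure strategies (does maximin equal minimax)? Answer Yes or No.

Row minima: North → -5, Center → -7, South → -3; maximin = -3.
Column maxima: Reinforce → -2, Withdraw → -2; minimax = -2.
-3 ≠ -2, so no pure-strategy equilibrium exists.

No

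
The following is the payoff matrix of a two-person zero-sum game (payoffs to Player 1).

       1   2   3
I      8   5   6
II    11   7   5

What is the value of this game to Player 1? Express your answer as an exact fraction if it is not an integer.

Row minima: I → 5, II → 5; maximin = 5.
Column maxima: 1 → 11, 2 → 7, 3 → 6; minimax = 6.
5 ≠ 6, so there is no saddle point; optimal play is mixed.
1 is strictly dominated by 2 (it gives Player 1 strictly more in every row), so Player 2 never plays it.
On the remaining 2×2 (I, II vs 2, 3):
Let Player 1 play I with probability p. Expected payoff against 2: 5p + 7(1−p) = −2p + 7; against 3: 6p + 5(1−p) = p + 5.
Setting these equal: −2p + 7 = p + 5 ⇒ −3p = -2 ⇒ p = 2/3, and the value is (-2)·(2/3) + 7 = 17/3.
For Player 2: with q = P(2), equating I's and II's payoffs gives −q + 6 = 2q + 5 ⇒ q = 1/3.

17/3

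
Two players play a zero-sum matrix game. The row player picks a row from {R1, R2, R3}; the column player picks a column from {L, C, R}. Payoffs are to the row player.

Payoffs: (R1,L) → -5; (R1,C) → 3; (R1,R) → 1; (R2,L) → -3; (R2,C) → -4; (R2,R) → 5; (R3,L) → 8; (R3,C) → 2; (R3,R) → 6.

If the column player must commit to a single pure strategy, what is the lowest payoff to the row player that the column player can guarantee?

3

Column maxima: L → 8, C → 3, R → 6.
The smallest of these is 3.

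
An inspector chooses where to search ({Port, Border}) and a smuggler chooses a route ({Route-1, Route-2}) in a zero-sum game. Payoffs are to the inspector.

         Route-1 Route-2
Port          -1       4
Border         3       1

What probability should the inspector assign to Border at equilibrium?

5/7

Row minima: Port → -1, Border → 1; maximin = 1.
Column maxima: Route-1 → 3, Route-2 → 4; minimax = 3.
1 ≠ 3, so there is no saddle point; optimal play is mixed.
Let the inspector play Port with probability p. Expected payoff against Route-1: (-1)p + 3(1−p) = −4p + 3; against Route-2: 4p + 1(1−p) = 3p + 1.
Setting these equal: −4p + 3 = 3p + 1 ⇒ −7p = -2 ⇒ p = 2/7, and the value is (-4)·(2/7) + 3 = 13/7.
For the smuggler: with q = P(Route-1), equating Port's and Border's payoffs gives −5q + 4 = 2q + 1 ⇒ q = 3/7.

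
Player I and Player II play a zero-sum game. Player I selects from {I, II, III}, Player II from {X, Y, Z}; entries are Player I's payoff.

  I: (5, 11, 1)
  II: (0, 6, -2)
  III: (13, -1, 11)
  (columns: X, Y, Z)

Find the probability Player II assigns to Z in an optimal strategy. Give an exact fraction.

6/11

Row minima: I → 1, II → -2, III → -1; maximin = 1.
Column maxima: X → 13, Y → 11, Z → 11; minimax = 11.
1 ≠ 11, so there is no saddle point; optimal play is mixed.
II is strictly dominated by I, so Player I never plays it.
X is strictly dominated by Z (it gives Player I strictly more in every row), so Player II never plays it.
On the remaining 2×2 (I, III vs Y, Z):
Let Player I play I with probability p. Expected payoff against Y: 11p + (-1)(1−p) = 12p − 1; against Z: 1p + 11(1−p) = −10p + 11.
Setting these equal: 12p − 1 = −10p + 11 ⇒ 22p = 12 ⇒ p = 6/11, and the value is (12)·(6/11) − 1 = 61/11.
For Player II: with q = P(Y), equating I's and III's payoffs gives 10q + 1 = −12q + 11 ⇒ q = 5/11.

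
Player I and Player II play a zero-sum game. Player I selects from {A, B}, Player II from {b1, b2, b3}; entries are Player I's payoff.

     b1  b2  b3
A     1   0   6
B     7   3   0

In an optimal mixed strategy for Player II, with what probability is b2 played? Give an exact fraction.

Row minima: A → 0, B → 0; maximin = 0.
Column maxima: b1 → 7, b2 → 3, b3 → 6; minimax = 3.
0 ≠ 3, so there is no saddle point; optimal play is mixed.
b1 is strictly dominated by b2 (it gives Player I strictly more in every row), so Player II never plays it.
On the remaining 2×2 (A, B vs b2, b3):
Let Player I play A with probability p. Expected payoff against b2: 0p + 3(1−p) = −3p + 3; against b3: 6p + 0(1−p) = 6p.
Setting these equal: −3p + 3 = 6p ⇒ −9p = -3 ⇒ p = 1/3, and the value is (-3)·(1/3) + 3 = 2.
For Player II: with q = P(b2), equating A's and B's payoffs gives −6q + 6 = 3q ⇒ q = 2/3.

2/3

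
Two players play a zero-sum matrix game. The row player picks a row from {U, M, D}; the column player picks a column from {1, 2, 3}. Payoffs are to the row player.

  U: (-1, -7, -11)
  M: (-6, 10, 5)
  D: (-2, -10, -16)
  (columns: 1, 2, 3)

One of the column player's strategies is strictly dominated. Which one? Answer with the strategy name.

2

3 holds the row player's payoff strictly below 2 in every row: -11 < -7, 5 < 10, -16 < -10.
So 2 is strictly dominated for the column player.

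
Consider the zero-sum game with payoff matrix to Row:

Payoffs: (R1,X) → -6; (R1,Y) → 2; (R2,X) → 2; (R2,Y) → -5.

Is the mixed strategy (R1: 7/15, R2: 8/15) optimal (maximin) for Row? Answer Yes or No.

Yes

Against X this mix gives (7/15)·(-6) + (8/15)·2 = -26/15.
Against Y this mix gives (7/15)·2 + (8/15)·(-5) = -26/15.
All of Column's active replies (X, Y) yield -26/15, and no column does worse for Row. The mix makes Column indifferent and guarantees -26/15, so it is optimal.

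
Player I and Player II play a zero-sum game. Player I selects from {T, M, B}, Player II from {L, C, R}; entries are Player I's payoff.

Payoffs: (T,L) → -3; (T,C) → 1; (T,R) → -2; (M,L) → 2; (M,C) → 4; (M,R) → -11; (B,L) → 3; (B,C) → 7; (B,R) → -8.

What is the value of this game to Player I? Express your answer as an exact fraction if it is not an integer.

-5/2

Row minima: T → -3, M → -11, B → -8; maximin = -3.
Column maxima: L → 3, C → 7, R → -2; minimax = -2.
-3 ≠ -2, so there is no saddle point; optimal play is mixed.
M is strictly dominated by B, so Player I never plays it.
C is strictly dominated by L (it gives Player I strictly more in every row), so Player II never plays it.
On the remaining 2×2 (T, B vs L, R):
Let Player I play T with probability p. Expected payoff against L: (-3)p + 3(1−p) = −6p + 3; against R: (-2)p + (-8)(1−p) = 6p − 8.
Setting these equal: −6p + 3 = 6p − 8 ⇒ −12p = -11 ⇒ p = 11/12, and the value is (-6)·(11/12) + 3 = -5/2.
For Player II: with q = P(L), equating T's and B's payoffs gives −q − 2 = 11q − 8 ⇒ q = 1/2.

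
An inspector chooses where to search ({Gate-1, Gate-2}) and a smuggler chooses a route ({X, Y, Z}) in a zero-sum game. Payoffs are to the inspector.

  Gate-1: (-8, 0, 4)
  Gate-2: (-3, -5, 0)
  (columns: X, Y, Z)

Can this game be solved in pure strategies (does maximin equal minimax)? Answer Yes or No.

No

Row minima: Gate-1 → -8, Gate-2 → -5; maximin = -5.
Column maxima: X → -3, Y → 0, Z → 4; minimax = -3.
-5 ≠ -3, so no pure-strategy equilibrium exists.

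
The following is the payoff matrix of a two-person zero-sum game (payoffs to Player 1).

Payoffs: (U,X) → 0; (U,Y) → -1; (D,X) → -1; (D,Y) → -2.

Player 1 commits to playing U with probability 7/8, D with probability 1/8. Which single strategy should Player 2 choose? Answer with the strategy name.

Y

If Player 2 plays X, Player 1's expected payoff is (7/8)·0 + (1/8)·(-1) = -1/8.
If Player 2 plays Y, Player 1's expected payoff is (7/8)·(-1) + (1/8)·(-2) = -9/8.
Player 2 minimizes Player 1's payoff; the smallest is -9/8, so the best response is Y.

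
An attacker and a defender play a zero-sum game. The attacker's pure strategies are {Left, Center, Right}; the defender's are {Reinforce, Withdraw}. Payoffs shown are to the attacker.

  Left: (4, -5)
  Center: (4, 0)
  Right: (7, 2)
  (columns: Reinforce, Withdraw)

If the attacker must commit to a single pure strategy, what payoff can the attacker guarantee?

Row minima: Left → -5, Center → 0, Right → 2.
The best of these is 2.

2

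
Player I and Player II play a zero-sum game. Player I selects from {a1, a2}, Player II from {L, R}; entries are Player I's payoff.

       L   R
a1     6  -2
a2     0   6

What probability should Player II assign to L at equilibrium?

Row minima: a1 → -2, a2 → 0; maximin = 0.
Column maxima: L → 6, R → 6; minimax = 6.
0 ≠ 6, so there is no saddle point; optimal play is mixed.
Let Player I play a1 with probability p. Expected payoff against L: 6p + 0(1−p) = 6p; against R: (-2)p + 6(1−p) = −8p + 6.
Setting these equal: 6p = −8p + 6 ⇒ 14p = 6 ⇒ p = 3/7, and the value is (6)·(3/7) = 18/7.
For Player II: with q = P(L), equating a1's and a2's payoffs gives 8q − 2 = −6q + 6 ⇒ q = 4/7.

4/7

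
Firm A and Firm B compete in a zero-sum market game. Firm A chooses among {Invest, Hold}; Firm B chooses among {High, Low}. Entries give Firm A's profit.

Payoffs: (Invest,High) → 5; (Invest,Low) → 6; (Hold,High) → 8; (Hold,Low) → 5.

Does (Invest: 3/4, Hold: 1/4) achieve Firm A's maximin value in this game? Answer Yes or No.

Yes

Against High this mix gives (3/4)·5 + (1/4)·8 = 23/4.
Against Low this mix gives (3/4)·6 + (1/4)·5 = 23/4.
All of Firm B's active replies (High, Low) yield 23/4, and no column does worse for Firm A. The mix makes Firm B indifferent and guarantees 23/4, so it is optimal.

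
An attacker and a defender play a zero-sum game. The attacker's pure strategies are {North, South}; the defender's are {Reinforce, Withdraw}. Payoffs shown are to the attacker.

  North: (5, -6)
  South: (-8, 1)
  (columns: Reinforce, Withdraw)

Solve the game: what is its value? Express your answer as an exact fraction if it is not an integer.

Row minima: North → -6, South → -8; maximin = -6.
Column maxima: Reinforce → 5, Withdraw → 1; minimax = 1.
-6 ≠ 1, so there is no saddle point; optimal play is mixed.
Let the attacker play North with probability p. Expected payoff against Reinforce: 5p + (-8)(1−p) = 13p − 8; against Withdraw: (-6)p + 1(1−p) = −7p + 1.
Setting these equal: 13p − 8 = −7p + 1 ⇒ 20p = 9 ⇒ p = 9/20, and the value is (13)·(9/20) − 8 = -43/20.
For the defender: with q = P(Reinforce), equating North's and South's payoffs gives 11q − 6 = −9q + 1 ⇒ q = 7/20.

-43/20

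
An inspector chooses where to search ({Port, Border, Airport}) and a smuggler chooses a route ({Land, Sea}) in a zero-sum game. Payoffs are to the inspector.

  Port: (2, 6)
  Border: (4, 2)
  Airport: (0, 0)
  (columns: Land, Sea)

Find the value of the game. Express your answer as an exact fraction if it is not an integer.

Row minima: Port → 2, Border → 2, Airport → 0; maximin = 2.
Column maxima: Land → 4, Sea → 6; minimax = 4.
2 ≠ 4, so there is no saddle point; optimal play is mixed.
Airport is strictly dominated by Port, so the inspector never plays it.
On the remaining 2×2 (Port, Border vs Land, Sea):
Let the inspector play Port with probability p. Expected payoff against Land: 2p + 4(1−p) = −2p + 4; against Sea: 6p + 2(1−p) = 4p + 2.
Setting these equal: −2p + 4 = 4p + 2 ⇒ −6p = -2 ⇒ p = 1/3, and the value is (-2)·(1/3) + 4 = 10/3.
For the smuggler: with q = P(Land), equating Port's and Border's payoffs gives −4q + 6 = 2q + 2 ⇒ q = 2/3.

10/3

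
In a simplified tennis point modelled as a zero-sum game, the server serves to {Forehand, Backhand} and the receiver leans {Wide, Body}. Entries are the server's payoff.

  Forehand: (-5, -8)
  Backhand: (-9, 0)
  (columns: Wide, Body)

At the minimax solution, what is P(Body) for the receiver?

1/3

Row minima: Forehand → -8, Backhand → -9; maximin = -8.
Column maxima: Wide → -5, Body → 0; minimax = -5.
-8 ≠ -5, so there is no saddle point; optimal play is mixed.
Let the server play Forehand with probability p. Expected payoff against Wide: (-5)p + (-9)(1−p) = 4p − 9; against Body: (-8)p + 0(1−p) = −8p.
Setting these equal: 4p − 9 = −8p ⇒ 12p = 9 ⇒ p = 3/4, and the value is (4)·(3/4) − 9 = -6.
For the receiver: with q = P(Wide), equating Forehand's and Backhand's payoffs gives 3q − 8 = −9q ⇒ q = 2/3.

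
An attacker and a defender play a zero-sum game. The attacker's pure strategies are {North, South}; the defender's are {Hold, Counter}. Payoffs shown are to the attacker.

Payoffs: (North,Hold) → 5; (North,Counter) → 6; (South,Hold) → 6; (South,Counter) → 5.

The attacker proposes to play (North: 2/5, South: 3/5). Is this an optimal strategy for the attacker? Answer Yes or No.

Against Hold this mix gives (2/5)·5 + (3/5)·6 = 28/5.
Against Counter this mix gives (2/5)·6 + (3/5)·5 = 27/5.
The defender will play Counter, holding the attacker to 27/5. Shifting weight toward the row that does better against Counter would raise this floor (the equalizing mix achieves 11/2 against both Counter and Hold), so the proposed strategy is not optimal.

No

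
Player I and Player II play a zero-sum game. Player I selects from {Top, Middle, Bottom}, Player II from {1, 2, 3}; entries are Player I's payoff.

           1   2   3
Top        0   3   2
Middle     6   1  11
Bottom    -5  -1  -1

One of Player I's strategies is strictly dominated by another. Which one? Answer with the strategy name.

Top gives a strictly higher payoff than Bottom against every column: 0 > -5, 3 > -1, 2 > -1.
So Bottom is strictly dominated and Player I never plays it.

Bottom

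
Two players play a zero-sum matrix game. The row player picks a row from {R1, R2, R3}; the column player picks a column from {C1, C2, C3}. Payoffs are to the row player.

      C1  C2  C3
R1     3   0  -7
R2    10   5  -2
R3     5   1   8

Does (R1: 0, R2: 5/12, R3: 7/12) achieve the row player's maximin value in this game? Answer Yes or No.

Against C1 this mix gives (5/12)·10 + (7/12)·5 = 85/12.
Against C2 this mix gives (5/12)·5 + (7/12)·1 = 8/3.
Against C3 this mix gives (5/12)·(-2) + (7/12)·8 = 23/6.
The column player will play C2, holding the row player to 8/3. Shifting weight toward the row that does better against C2 would raise this floor (the equalizing mix achieves 3 against both C2 and C3), so the proposed strategy is not optimal.

No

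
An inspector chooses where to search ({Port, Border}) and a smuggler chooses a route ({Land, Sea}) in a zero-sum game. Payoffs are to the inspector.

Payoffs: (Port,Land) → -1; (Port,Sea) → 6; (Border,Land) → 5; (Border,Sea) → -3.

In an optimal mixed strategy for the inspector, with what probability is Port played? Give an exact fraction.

8/15

Row minima: Port → -1, Border → -3; maximin = -1.
Column maxima: Land → 5, Sea → 6; minimax = 5.
-1 ≠ 5, so there is no saddle point; optimal play is mixed.
Let the inspector play Port with probability p. Expected payoff against Land: (-1)p + 5(1−p) = −6p + 5; against Sea: 6p + (-3)(1−p) = 9p − 3.
Setting these equal: −6p + 5 = 9p − 3 ⇒ −15p = -8 ⇒ p = 8/15, and the value is (-6)·(8/15) + 5 = 9/5.
For the smuggler: with q = P(Land), equating Port's and Border's payoffs gives −7q + 6 = 8q − 3 ⇒ q = 3/5.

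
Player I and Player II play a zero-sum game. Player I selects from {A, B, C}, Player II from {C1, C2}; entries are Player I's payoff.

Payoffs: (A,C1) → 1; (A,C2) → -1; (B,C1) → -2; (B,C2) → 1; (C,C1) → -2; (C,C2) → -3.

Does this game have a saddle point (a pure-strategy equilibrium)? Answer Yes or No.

No

Row minima: A → -1, B → -2, C → -3; maximin = -1.
Column maxima: C1 → 1, C2 → 1; minimax = 1.
-1 ≠ 1, so no pure-strategy equilibrium exists.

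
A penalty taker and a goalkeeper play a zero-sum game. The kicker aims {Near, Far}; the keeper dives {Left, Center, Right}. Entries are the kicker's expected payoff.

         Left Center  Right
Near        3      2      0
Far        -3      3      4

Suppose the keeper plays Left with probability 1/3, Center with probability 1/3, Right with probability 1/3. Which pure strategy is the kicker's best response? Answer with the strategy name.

Near

Expected payoff of Near: (1/3)·3 + (1/3)·2 + (1/3)·0 = 5/3.
Expected payoff of Far: (1/3)·(-3) + (1/3)·3 + (1/3)·4 = 4/3.
The largest is 5/3, so the kicker's best response is Near.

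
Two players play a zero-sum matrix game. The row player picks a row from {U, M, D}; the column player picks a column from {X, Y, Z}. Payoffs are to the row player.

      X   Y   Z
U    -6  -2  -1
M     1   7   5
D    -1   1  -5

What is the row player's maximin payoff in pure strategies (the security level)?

1

Row minima: U → -6, M → 1, D → -5.
The best of these is 1.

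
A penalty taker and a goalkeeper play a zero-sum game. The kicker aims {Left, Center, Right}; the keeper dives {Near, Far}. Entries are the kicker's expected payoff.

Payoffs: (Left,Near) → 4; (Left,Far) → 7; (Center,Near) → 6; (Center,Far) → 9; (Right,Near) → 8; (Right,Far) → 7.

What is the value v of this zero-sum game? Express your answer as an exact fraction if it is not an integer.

15/2

Row minima: Left → 4, Center → 6, Right → 7; maximin = 7.
Column maxima: Near → 8, Far → 9; minimax = 8.
7 ≠ 8, so there is no saddle point; optimal play is mixed.
Left is strictly dominated by Center, so the kicker never plays it.
On the remaining 2×2 (Center, Right vs Near, Far):
Let the kicker play Center with probability p. Expected payoff against Near: 6p + 8(1−p) = −2p + 8; against Far: 9p + 7(1−p) = 2p + 7.
Setting these equal: −2p + 8 = 2p + 7 ⇒ −4p = -1 ⇒ p = 1/4, and the value is (-2)·(1/4) + 8 = 15/2.
For the keeper: with q = P(Near), equating Center's and Right's payoffs gives −3q + 9 = q + 7 ⇒ q = 1/2.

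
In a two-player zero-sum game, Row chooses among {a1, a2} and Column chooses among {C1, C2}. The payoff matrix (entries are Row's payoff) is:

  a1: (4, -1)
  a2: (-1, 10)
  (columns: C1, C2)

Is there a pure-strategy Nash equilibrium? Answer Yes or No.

Row minima: a1 → -1, a2 → -1; maximin = -1.
Column maxima: C1 → 4, C2 → 10; minimax = 4.
-1 ≠ 4, so no pure-strategy equilibrium exists.

No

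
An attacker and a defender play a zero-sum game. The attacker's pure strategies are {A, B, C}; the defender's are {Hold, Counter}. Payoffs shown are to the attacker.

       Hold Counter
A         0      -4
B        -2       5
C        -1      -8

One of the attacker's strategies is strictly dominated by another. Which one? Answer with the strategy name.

C

A gives a strictly higher payoff than C against every column: 0 > -1, -4 > -8.
So C is strictly dominated and the attacker never plays it.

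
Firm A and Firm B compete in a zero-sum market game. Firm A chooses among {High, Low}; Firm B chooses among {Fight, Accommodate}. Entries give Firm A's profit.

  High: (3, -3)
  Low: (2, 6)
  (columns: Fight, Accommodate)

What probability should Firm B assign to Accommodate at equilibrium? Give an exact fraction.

1/10

Row minima: High → -3, Low → 2; maximin = 2.
Column maxima: Fight → 3, Accommodate → 6; minimax = 3.
2 ≠ 3, so there is no saddle point; optimal play is mixed.
Let Firm A play High with probability p. Expected payoff against Fight: 3p + 2(1−p) = p + 2; against Accommodate: (-3)p + 6(1−p) = −9p + 6.
Setting these equal: p + 2 = −9p + 6 ⇒ 10p = 4 ⇒ p = 2/5, and the value is (1)·(2/5) + 2 = 12/5.
For Firm B: with q = P(Fight), equating High's and Low's payoffs gives 6q − 3 = −4q + 6 ⇒ q = 9/10.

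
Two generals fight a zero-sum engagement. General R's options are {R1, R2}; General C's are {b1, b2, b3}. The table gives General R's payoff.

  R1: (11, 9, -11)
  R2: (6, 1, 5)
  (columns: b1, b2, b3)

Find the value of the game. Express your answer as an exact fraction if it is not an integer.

7/3

Row minima: R1 → -11, R2 → 1; maximin = 1.
Column maxima: b1 → 11, b2 → 9, b3 → 5; minimax = 5.
1 ≠ 5, so there is no saddle point; optimal play is mixed.
b1 is strictly dominated by b2 (it gives General R strictly more in every row), so General C never plays it.
On the remaining 2×2 (R1, R2 vs b2, b3):
Let General R play R1 with probability p. Expected payoff against b2: 9p + 1(1−p) = 8p + 1; against b3: (-11)p + 5(1−p) = −16p + 5.
Setting these equal: 8p + 1 = −16p + 5 ⇒ 24p = 4 ⇒ p = 1/6, and the value is (8)·(1/6) + 1 = 7/3.
For General C: with q = P(b2), equating R1's and R2's payoffs gives 20q − 11 = −4q + 5 ⇒ q = 2/3.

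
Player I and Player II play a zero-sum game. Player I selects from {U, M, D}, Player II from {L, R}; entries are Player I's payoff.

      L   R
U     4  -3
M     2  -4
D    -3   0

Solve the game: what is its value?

Row minima: U → -3, M → -4, D → -3; maximin = -3.
Column maxima: L → 4, R → 0; minimax = 0.
-3 ≠ 0, so there is no saddle point; optimal play is mixed.
M is strictly dominated by U, so Player I never plays it.
On the remaining 2×2 (U, D vs L, R):
Let Player I play U with probability p. Expected payoff against L: 4p + (-3)(1−p) = 7p − 3; against R: (-3)p + 0(1−p) = −3p.
Setting these equal: 7p − 3 = −3p ⇒ 10p = 3 ⇒ p = 3/10, and the value is (7)·(3/10) − 3 = -9/10.
For Player II: with q = P(L), equating U's and D's payoffs gives 7q − 3 = −3q ⇒ q = 3/10.

-9/10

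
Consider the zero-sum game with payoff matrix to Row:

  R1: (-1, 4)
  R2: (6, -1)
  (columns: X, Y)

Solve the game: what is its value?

Row minima: R1 → -1, R2 → -1; maximin = -1.
Column maxima: X → 6, Y → 4; minimax = 4.
-1 ≠ 4, so there is no saddle point; optimal play is mixed.
Let Row play R1 with probability p. Expected payoff against X: (-1)p + 6(1−p) = −7p + 6; against Y: 4p + (-1)(1−p) = 5p − 1.
Setting these equal: −7p + 6 = 5p − 1 ⇒ −12p = -7 ⇒ p = 7/12, and the value is (-7)·(7/12) + 6 = 23/12.
For Column: with q = P(X), equating R1's and R2's payoffs gives −5q + 4 = 7q − 1 ⇒ q = 5/12.

23/12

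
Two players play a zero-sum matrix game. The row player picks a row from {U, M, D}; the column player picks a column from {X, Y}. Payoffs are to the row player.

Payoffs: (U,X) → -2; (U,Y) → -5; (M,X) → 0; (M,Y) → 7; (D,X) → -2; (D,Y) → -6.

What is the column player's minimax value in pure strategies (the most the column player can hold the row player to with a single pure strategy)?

Column maxima: X → 0, Y → 7.
The smallest of these is 0.

0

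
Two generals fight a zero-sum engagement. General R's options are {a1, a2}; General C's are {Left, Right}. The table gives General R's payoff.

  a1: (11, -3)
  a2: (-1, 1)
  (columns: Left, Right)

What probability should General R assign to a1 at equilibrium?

Row minima: a1 → -3, a2 → -1; maximin = -1.
Column maxima: Left → 11, Right → 1; minimax = 1.
-1 ≠ 1, so there is no saddle point; optimal play is mixed.
Let General R play a1 with probability p. Expected payoff against Left: 11p + (-1)(1−p) = 12p − 1; against Right: (-3)p + 1(1−p) = −4p + 1.
Setting these equal: 12p − 1 = −4p + 1 ⇒ 16p = 2 ⇒ p = 1/8, and the value is (12)·(1/8) − 1 = 1/2.
For General C: with q = P(Left), equating a1's and a2's payoffs gives 14q − 3 = −2q + 1 ⇒ q = 1/4.

1/8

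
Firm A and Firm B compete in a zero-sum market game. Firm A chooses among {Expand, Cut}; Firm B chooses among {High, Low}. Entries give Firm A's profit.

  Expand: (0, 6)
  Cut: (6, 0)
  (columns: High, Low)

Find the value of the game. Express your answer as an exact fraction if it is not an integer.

Row minima: Expand → 0, Cut → 0; maximin = 0.
Column maxima: High → 6, Low → 6; minimax = 6.
0 ≠ 6, so there is no saddle point; optimal play is mixed.
Let Firm A play Expand with probability p. Expected payoff against High: 0p + 6(1−p) = −6p + 6; against Low: 6p + 0(1−p) = 6p.
Setting these equal: −6p + 6 = 6p ⇒ −12p = -6 ⇒ p = 1/2, and the value is (-6)·(1/2) + 6 = 3.
For Firm B: with q = P(High), equating Expand's and Cut's payoffs gives −6q + 6 = 6q ⇒ q = 1/2.

3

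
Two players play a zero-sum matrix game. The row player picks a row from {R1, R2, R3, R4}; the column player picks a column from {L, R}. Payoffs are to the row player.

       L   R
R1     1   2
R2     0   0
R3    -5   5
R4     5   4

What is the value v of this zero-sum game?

45/11

Row minima: R1 → 1, R2 → 0, R3 → -5, R4 → 4; maximin = 4.
Column maxima: L → 5, R → 5; minimax = 5.
4 ≠ 5, so there is no saddle point; optimal play is mixed.
R1 is strictly dominated by R4, so the row player never plays it.
R2 is strictly dominated by R4, so the row player never plays it.
On the remaining 2×2 (R3, R4 vs L, R):
Let the row player play R3 with probability p. Expected payoff against L: (-5)p + 5(1−p) = −10p + 5; against R: 5p + 4(1−p) = p + 4.
Setting these equal: −10p + 5 = p + 4 ⇒ −11p = -1 ⇒ p = 1/11, and the value is (-10)·(1/11) + 5 = 45/11.
For the column player: with q = P(L), equating R3's and R4's payoffs gives −10q + 5 = q + 4 ⇒ q = 1/11.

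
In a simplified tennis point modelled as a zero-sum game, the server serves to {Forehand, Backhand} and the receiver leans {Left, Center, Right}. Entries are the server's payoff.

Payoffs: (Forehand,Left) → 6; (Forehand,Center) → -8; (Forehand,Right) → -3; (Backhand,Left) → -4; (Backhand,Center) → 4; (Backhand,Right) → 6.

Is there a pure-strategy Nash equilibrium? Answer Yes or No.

No

Row minima: Forehand → -8, Backhand → -4; maximin = -4.
Column maxima: Left → 6, Center → 4, Right → 6; minimax = 4.
-4 ≠ 4, so no pure-strategy equilibrium exists.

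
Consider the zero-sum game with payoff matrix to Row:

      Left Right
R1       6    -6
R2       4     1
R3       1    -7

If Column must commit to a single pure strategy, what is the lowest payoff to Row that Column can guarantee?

1

Column maxima: Left → 6, Right → 1.
The smallest of these is 1.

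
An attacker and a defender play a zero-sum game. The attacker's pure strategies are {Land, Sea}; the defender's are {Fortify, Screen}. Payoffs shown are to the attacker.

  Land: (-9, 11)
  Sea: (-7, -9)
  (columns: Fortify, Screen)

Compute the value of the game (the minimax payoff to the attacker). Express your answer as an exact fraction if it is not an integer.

Row minima: Land → -9, Sea → -9; maximin = -9.
Column maxima: Fortify → -7, Screen → 11; minimax = -7.
-9 ≠ -7, so there is no saddle point; optimal play is mixed.
Let the attacker play Land with probability p. Expected payoff against Fortify: (-9)p + (-7)(1−p) = −2p − 7; against Screen: 11p + (-9)(1−p) = 20p − 9.
Setting these equal: −2p − 7 = 20p − 9 ⇒ −22p = -2 ⇒ p = 1/11, and the value is (-2)·(1/11) − 7 = -79/11.
For the defender: with q = P(Fortify), equating Land's and Sea's payoffs gives −20q + 11 = 2q − 9 ⇒ q = 10/11.

-79/11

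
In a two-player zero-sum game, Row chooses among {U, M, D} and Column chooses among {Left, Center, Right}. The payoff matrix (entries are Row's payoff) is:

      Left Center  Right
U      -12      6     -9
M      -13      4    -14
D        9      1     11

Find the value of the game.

Row minima: U → -12, M → -14, D → 1; maximin = 1.
Column maxima: Left → 9, Center → 6, Right → 11; minimax = 6.
1 ≠ 6, so there is no saddle point; optimal play is mixed.
M is strictly dominated by U, so Row never plays it.
With M eliminated, Right is strictly dominated by Left (it gives Row strictly more in every remaining row), so Column never plays it.
On the remaining 2×2 (U, D vs Left, Center):
Let Row play U with probability p. Expected payoff against Left: (-12)p + 9(1−p) = −21p + 9; against Center: 6p + 1(1−p) = 5p + 1.
Setting these equal: −21p + 9 = 5p + 1 ⇒ −26p = -8 ⇒ p = 4/13, and the value is (-21)·(4/13) + 9 = 33/13.
For Column: with q = P(Left), equating U's and D's payoffs gives −18q + 6 = 8q + 1 ⇒ q = 5/26.

33/13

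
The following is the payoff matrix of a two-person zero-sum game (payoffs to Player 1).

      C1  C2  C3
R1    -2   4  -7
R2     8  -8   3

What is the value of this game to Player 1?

Row minima: R1 → -7, R2 → -8; maximin = -7.
Column maxima: C1 → 8, C2 → 4, C3 → 3; minimax = 3.
-7 ≠ 3, so there is no saddle point; optimal play is mixed.
C1 is strictly dominated by C3 (it gives Player 1 strictly more in every row), so Player 2 never plays it.
On the remaining 2×2 (R1, R2 vs C2, C3):
Let Player 1 play R1 with probability p. Expected payoff against C2: 4p + (-8)(1−p) = 12p − 8; against C3: (-7)p + 3(1−p) = −10p + 3.
Setting these equal: 12p − 8 = −10p + 3 ⇒ 22p = 11 ⇒ p = 1/2, and the value is (12)·(1/2) − 8 = -2.
For Player 2: with q = P(C2), equating R1's and R2's payoffs gives 11q − 7 = −11q + 3 ⇒ q = 5/11.

-2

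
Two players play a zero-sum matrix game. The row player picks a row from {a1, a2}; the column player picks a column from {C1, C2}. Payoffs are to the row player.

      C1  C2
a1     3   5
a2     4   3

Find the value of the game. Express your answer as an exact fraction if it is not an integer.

11/3

Row minima: a1 → 3, a2 → 3; maximin = 3.
Column maxima: C1 → 4, C2 → 5; minimax = 4.
3 ≠ 4, so there is no saddle point; optimal play is mixed.
Let the row player play a1 with probability p. Expected payoff against C1: 3p + 4(1−p) = −p + 4; against C2: 5p + 3(1−p) = 2p + 3.
Setting these equal: −p + 4 = 2p + 3 ⇒ −3p = -1 ⇒ p = 1/3, and the value is (-1)·(1/3) + 4 = 11/3.
For the column player: with q = P(C1), equating a1's and a2's payoffs gives −2q + 5 = q + 3 ⇒ q = 2/3.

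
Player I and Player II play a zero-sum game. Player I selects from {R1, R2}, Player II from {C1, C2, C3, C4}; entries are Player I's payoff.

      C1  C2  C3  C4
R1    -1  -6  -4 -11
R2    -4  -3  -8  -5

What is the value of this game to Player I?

Row minima: R1 → -11, R2 → -8; maximin = -8.
Column maxima: C1 → -1, C2 → -3, C3 → -4, C4 → -5; minimax = -5.
-8 ≠ -5, so there is no saddle point; optimal play is mixed.
C1 is strictly dominated by C3 (it gives Player I strictly more in every row), so Player II never plays it.
C2 is strictly dominated by C4 (it gives Player I strictly more in every row), so Player II never plays it.
On the remaining 2×2 (R1, R2 vs C3, C4):
Let Player I play R1 with probability p. Expected payoff against C3: (-4)p + (-8)(1−p) = 4p − 8; against C4: (-11)p + (-5)(1−p) = −6p − 5.
Setting these equal: 4p − 8 = −6p − 5 ⇒ 10p = 3 ⇒ p = 3/10, and the value is (4)·(3/10) − 8 = -34/5.
For Player II: with q = P(C3), equating R1's and R2's payoffs gives 7q − 11 = −3q − 5 ⇒ q = 3/5.

-34/5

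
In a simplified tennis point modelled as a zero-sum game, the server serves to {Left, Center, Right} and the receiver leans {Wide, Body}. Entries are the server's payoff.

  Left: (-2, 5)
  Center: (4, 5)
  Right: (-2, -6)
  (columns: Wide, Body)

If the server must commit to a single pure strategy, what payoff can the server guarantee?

Row minima: Left → -2, Center → 4, Right → -6.
The best of these is 4.

4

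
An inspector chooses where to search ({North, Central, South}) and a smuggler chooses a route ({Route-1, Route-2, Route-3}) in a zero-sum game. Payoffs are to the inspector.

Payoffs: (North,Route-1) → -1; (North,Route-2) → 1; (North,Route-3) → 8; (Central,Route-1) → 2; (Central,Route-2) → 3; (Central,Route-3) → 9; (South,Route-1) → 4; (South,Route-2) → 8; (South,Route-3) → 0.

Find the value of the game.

Row minima: North → -1, Central → 2, South → 0; maximin = 2.
Column maxima: Route-1 → 4, Route-2 → 8, Route-3 → 9; minimax = 4.
2 ≠ 4, so there is no saddle point; optimal play is mixed.
North is strictly dominated by Central, so the inspector never plays it.
Route-2 is strictly dominated by Route-1 (it gives the inspector strictly more in every row), so the smuggler never plays it.
On the remaining 2×2 (Central, South vs Route-1, Route-3):
Let the inspector play Central with probability p. Expected payoff against Route-1: 2p + 4(1−p) = −2p + 4; against Route-3: 9p + 0(1−p) = 9p.
Setting these equal: −2p + 4 = 9p ⇒ −11p = -4 ⇒ p = 4/11, and the value is (-2)·(4/11) + 4 = 36/11.
For the smuggler: with q = P(Route-1), equating Central's and South's payoffs gives −7q + 9 = 4q ⇒ q = 9/11.

36/11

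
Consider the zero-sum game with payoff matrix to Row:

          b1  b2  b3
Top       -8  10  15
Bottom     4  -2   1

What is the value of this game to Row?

Row minima: Top → -8, Bottom → -2; maximin = -2.
Column maxima: b1 → 4, b2 → 10, b3 → 15; minimax = 4.
-2 ≠ 4, so there is no saddle point; optimal play is mixed.
b3 is strictly dominated by b2 (it gives Row strictly more in every row), so Column never plays it.
On the remaining 2×2 (Top, Bottom vs b1, b2):
Let Row play Top with probability p. Expected payoff against b1: (-8)p + 4(1−p) = −12p + 4; against b2: 10p + (-2)(1−p) = 12p − 2.
Setting these equal: −12p + 4 = 12p − 2 ⇒ −24p = -6 ⇒ p = 1/4, and the value is (-12)·(1/4) + 4 = 1.
For Column: with q = P(b1), equating Top's and Bottom's payoffs gives −18q + 10 = 6q − 2 ⇒ q = 1/2.

1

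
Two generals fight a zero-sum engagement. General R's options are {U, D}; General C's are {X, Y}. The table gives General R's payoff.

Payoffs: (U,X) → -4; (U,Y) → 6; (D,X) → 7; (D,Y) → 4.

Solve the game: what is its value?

Row minima: U → -4, D → 4; maximin = 4.
Column maxima: X → 7, Y → 6; minimax = 6.
4 ≠ 6, so there is no saddle point; optimal play is mixed.
Let General R play U with probability p. Expected payoff against X: (-4)p + 7(1−p) = −11p + 7; against Y: 6p + 4(1−p) = 2p + 4.
Setting these equal: −11p + 7 = 2p + 4 ⇒ −13p = -3 ⇒ p = 3/13, and the value is (-11)·(3/13) + 7 = 58/13.
For General C: with q = P(X), equating U's and D's payoffs gives −10q + 6 = 3q + 4 ⇒ q = 2/13.

58/13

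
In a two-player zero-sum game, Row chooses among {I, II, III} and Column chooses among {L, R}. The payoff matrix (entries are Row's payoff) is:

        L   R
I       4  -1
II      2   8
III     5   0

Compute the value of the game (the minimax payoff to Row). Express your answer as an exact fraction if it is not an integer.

Row minima: I → -1, II → 2, III → 0; maximin = 2.
Column maxima: L → 5, R → 8; minimax = 5.
2 ≠ 5, so there is no saddle point; optimal play is mixed.
I is strictly dominated by III, so Row never plays it.
On the remaining 2×2 (II, III vs L, R):
Let Row play II with probability p. Expected payoff against L: 2p + 5(1−p) = −3p + 5; against R: 8p + 0(1−p) = 8p.
Setting these equal: −3p + 5 = 8p ⇒ −11p = -5 ⇒ p = 5/11, and the value is (-3)·(5/11) + 5 = 40/11.
For Column: with q = P(L), equating II's and III's payoffs gives −6q + 8 = 5q ⇒ q = 8/11.

40/11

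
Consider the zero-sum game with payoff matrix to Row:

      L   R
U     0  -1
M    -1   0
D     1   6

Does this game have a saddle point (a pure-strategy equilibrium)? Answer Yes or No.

Yes

Row minima: U → -1, M → -1, D → 1; maximin = 1.
Column maxima: L → 1, R → 6; minimax = 1.
maximin = minimax = 1, so a saddle point exists.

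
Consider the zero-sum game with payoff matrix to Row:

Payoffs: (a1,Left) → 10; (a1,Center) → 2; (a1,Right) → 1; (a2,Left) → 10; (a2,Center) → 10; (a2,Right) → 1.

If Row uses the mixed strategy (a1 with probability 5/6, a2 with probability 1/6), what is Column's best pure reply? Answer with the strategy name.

Right

If Column plays Left, Row's expected payoff is (5/6)·10 + (1/6)·10 = 10.
If Column plays Center, Row's expected payoff is (5/6)·2 + (1/6)·10 = 10/3.
If Column plays Right, Row's expected payoff is (5/6)·1 + (1/6)·1 = 1.
Column minimizes Row's payoff; the smallest is 1, so the best response is Right.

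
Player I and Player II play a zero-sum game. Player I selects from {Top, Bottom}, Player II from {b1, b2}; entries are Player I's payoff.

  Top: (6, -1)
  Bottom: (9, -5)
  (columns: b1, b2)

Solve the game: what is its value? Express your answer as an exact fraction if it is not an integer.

-1

Row minima: Top → -1, Bottom → -5; maximin = -1.
Column maxima: b1 → 9, b2 → -1; minimax = -1.
Since maximin = minimax = -1, there is a saddle point and the value is -1.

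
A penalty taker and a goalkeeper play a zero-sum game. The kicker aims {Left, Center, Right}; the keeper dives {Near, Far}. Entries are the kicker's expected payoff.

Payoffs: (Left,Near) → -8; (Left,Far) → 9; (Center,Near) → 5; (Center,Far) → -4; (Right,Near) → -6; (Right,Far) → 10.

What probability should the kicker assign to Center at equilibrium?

Row minima: Left → -8, Center → -4, Right → -6; maximin = -4.
Column maxima: Near → 5, Far → 10; minimax = 5.
-4 ≠ 5, so there is no saddle point; optimal play is mixed.
Left is strictly dominated by Right, so the kicker never plays it.
On the remaining 2×2 (Center, Right vs Near, Far):
Let the kicker play Center with probability p. Expected payoff against Near: 5p + (-6)(1−p) = 11p − 6; against Far: (-4)p + 10(1−p) = −14p + 10.
Setting these equal: 11p − 6 = −14p + 10 ⇒ 25p = 16 ⇒ p = 16/25, and the value is (11)·(16/25) − 6 = 26/25.
For the keeper: with q = P(Near), equating Center's and Right's payoffs gives 9q − 4 = −16q + 10 ⇒ q = 14/25.

16/25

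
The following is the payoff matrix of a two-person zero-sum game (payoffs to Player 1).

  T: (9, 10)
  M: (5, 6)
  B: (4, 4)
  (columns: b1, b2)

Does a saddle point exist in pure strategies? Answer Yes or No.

Yes

Row minima: T → 9, M → 5, B → 4; maximin = 9.
Column maxima: b1 → 9, b2 → 10; minimax = 9.
maximin = minimax = 9, so a saddle point exists.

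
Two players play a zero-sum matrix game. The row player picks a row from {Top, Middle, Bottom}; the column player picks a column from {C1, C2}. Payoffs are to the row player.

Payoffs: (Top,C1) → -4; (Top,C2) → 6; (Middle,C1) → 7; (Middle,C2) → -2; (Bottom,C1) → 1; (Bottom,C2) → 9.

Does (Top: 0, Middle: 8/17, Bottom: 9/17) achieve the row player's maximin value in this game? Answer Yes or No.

Against C1 this mix gives (8/17)·7 + (9/17)·1 = 65/17.
Against C2 this mix gives (8/17)·(-2) + (9/17)·9 = 65/17.
All of the column player's active replies (C1, C2) yield 65/17, and no column does worse for the row player. The mix makes the column player indifferent and guarantees 65/17, so it is optimal.

Yes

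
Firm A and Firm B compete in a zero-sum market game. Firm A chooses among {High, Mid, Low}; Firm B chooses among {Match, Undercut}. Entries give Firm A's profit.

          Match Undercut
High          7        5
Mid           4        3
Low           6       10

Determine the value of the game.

20/3

Row minima: High → 5, Mid → 3, Low → 6; maximin = 6.
Column maxima: Match → 7, Undercut → 10; minimax = 7.
6 ≠ 7, so there is no saddle point; optimal play is mixed.
Mid is strictly dominated by High, so Firm A never plays it.
On the remaining 2×2 (High, Low vs Match, Undercut):
Let Firm A play High with probability p. Expected payoff against Match: 7p + 6(1−p) = p + 6; against Undercut: 5p + 10(1−p) = −5p + 10.
Setting these equal: p + 6 = −5p + 10 ⇒ 6p = 4 ⇒ p = 2/3, and the value is (1)·(2/3) + 6 = 20/3.
For Firm B: with q = P(Match), equating High's and Low's payoffs gives 2q + 5 = −4q + 10 ⇒ q = 5/6.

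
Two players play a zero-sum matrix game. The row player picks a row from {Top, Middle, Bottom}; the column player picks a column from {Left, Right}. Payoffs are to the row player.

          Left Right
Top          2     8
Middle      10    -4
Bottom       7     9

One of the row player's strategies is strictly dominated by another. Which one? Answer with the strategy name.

Top

Bottom gives a strictly higher payoff than Top against every column: 7 > 2, 9 > 8.
So Top is strictly dominated and the row player never plays it.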